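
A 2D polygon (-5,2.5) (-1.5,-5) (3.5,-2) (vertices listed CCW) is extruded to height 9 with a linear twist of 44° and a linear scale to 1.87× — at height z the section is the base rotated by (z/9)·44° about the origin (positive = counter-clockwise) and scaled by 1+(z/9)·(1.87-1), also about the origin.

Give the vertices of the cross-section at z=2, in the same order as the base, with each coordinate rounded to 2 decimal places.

t = z/height = 2/9 = 0.222222
s = 1 + (scale-1)·z/height = 1 + (1.87-1)·2/9 = 1.193333
θ = twist·z/height = 44°·2/9 = 9.7778° = 0.170654 rad
cos θ = 0.985474, sin θ = 0.169827 (intermediates below are computed at full precision and shown rounded to 5 d.p.)
v1: (-5,2.5) → rotate → (-5.35194,1.61455) → ×s → (-6.38665,1.92669) → (-6.39,1.93)
v2: (-1.5,-5) → rotate → (-0.62907,-5.18211) → ×s → (-0.75070,-6.18398) → (-0.75,-6.18)
v3: (3.5,-2) → rotate → (3.78881,-1.37655) → ×s → (4.52132,-1.64269) → (4.52,-1.64)

Cross-section at z=2: (-6.39,1.93) (-0.75,-6.18) (4.52,-1.64)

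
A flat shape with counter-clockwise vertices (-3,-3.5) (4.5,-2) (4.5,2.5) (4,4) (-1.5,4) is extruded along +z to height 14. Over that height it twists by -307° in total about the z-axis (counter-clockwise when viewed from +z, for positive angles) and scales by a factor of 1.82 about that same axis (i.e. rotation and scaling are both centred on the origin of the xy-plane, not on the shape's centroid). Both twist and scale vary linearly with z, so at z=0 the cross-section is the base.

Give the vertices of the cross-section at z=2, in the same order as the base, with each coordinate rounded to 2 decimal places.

Cross-section at z=2: (-5.13,-0.50) (2.08,-5.09) (5.56,-1.47) (6.32,0.13) (1.89,4.38)

t = z/height = 2/14 = 0.142857
s = 1 + (scale-1)·z/height = 1 + (1.82-1)·2/14 = 1.117143
θ = twist·z/height = -307°·2/14 = -43.8571° = -0.765452 rad
cos θ = 0.721070, sin θ = -0.692863 (intermediates below are computed at full precision and shown rounded to 5 d.p.)
v1: (-3,-3.5) → rotate → (-4.58823,-0.44516) → ×s → (-5.12571,-0.49730) → (-5.13,-0.50)
v2: (4.5,-2) → rotate → (1.85909,-4.56002) → ×s → (2.07687,-5.09420) → (2.08,-5.09)
v3: (4.5,2.5) → rotate → (4.97697,-1.31521) → ×s → (5.55999,-1.46928) → (5.56,-1.47)
v4: (4,4) → rotate → (5.65573,0.11283) → ×s → (6.31826,0.12604) → (6.32,0.13)
v5: (-1.5,4) → rotate → (1.68985,3.92357) → ×s → (1.88780,4.38319) → (1.89,4.38)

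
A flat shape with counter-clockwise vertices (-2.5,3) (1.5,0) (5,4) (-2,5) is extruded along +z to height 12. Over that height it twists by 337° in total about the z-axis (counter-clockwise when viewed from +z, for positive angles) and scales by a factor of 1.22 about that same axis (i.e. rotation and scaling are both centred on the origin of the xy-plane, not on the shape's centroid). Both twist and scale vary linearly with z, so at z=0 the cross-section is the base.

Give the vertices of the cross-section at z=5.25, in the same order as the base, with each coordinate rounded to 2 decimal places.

t = z/height = 5.25/12 = 0.4375
s = 1 + (scale-1)·z/height = 1 + (1.22-1)·5.25/12 = 1.096250
θ = twist·z/height = 337°·5.25/12 = 147.4375° = 2.573270 rad
cos θ = -0.842805, sin θ = 0.538219 (intermediates below are computed at full precision and shown rounded to 5 d.p.)
v1: (-2.5,3) → rotate → (0.49235,-3.87396) → ×s → (0.53974,-4.24683) → (0.54,-4.25)
v2: (1.5,0) → rotate → (-1.26421,0.80733) → ×s → (-1.38589,0.88503) → (-1.39,0.89)
v3: (5,4) → rotate → (-6.36690,-0.68012) → ×s → (-6.97972,-0.74558) → (-6.98,-0.75)
v4: (-2,5) → rotate → (-1.00549,-5.29046) → ×s → (-1.10226,-5.79967) → (-1.10,-5.80)

Cross-section at z=5.25: (0.54,-4.25) (-1.39,0.89) (-6.98,-0.75) (-1.10,-5.80)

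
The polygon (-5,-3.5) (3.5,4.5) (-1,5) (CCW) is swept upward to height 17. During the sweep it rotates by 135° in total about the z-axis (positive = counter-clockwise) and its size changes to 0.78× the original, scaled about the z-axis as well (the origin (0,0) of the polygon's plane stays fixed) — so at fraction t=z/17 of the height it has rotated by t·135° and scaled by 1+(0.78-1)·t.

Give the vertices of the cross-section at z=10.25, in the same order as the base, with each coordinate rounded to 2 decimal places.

Cross-section at z=10.25: (2.35,-4.74) (-3.41,3.59) (-4.42,-0.21)

t = z/height = 10.25/17 = 0.602941
s = 1 + (scale-1)·z/height = 1 + (0.78-1)·10.25/17 = 0.867353
θ = twist·z/height = 135°·10.25/17 = 81.3971° = 1.420647 rad
cos θ = 0.149586, sin θ = 0.988749 (intermediates below are computed at full precision and shown rounded to 5 d.p.)
v1: (-5,-3.5) → rotate → (2.71269,-5.46729) → ×s → (2.35286,-4.74207) → (2.35,-4.74)
v2: (3.5,4.5) → rotate → (-3.92582,4.13376) → ×s → (-3.40507,3.58543) → (-3.41,3.59)
v3: (-1,5) → rotate → (-5.09333,-0.24082) → ×s → (-4.41771,-0.20887) → (-4.42,-0.21)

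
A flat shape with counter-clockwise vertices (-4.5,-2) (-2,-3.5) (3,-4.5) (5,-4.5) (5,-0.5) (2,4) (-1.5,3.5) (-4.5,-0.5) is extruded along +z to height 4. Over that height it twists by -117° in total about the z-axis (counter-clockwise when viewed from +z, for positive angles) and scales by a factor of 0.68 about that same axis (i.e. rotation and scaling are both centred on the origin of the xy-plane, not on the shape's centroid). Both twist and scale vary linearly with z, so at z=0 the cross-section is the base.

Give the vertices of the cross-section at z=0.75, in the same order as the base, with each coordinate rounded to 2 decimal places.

t = z/height = 0.75/4 = 0.1875
s = 1 + (scale-1)·z/height = 1 + (0.68-1)·0.75/4 = 0.940000
θ = twist·z/height = -117°·0.75/4 = -21.9375° = -0.382882 rad
cos θ = 0.927592, sin θ = -0.373595 (intermediates below are computed at full precision and shown rounded to 5 d.p.)
v1: (-4.5,-2) → rotate → (-4.92135,-0.17401) → ×s → (-4.62607,-0.16357) → (-4.63,-0.16)
v2: (-2,-3.5) → rotate → (-3.16277,-2.49938) → ×s → (-2.97300,-2.34942) → (-2.97,-2.35)
v3: (3,-4.5) → rotate → (1.10160,-5.29495) → ×s → (1.03550,-4.97725) → (1.04,-4.98)
v4: (5,-4.5) → rotate → (2.95678,-6.04214) → ×s → (2.77938,-5.67961) → (2.78,-5.68)
v5: (5,-0.5) → rotate → (4.45116,-2.33177) → ×s → (4.18409,-2.19186) → (4.18,-2.19)
v6: (2,4) → rotate → (3.34956,2.96318) → ×s → (3.14859,2.78539) → (3.15,2.79)
v7: (-1.5,3.5) → rotate → (-0.08381,3.80696) → ×s → (-0.07878,3.57855) → (-0.08,3.58)
v8: (-4.5,-0.5) → rotate → (-4.36096,1.21738) → ×s → (-4.09930,1.14434) → (-4.10,1.14)

Cross-section at z=0.75: (-4.63,-0.16) (-2.97,-2.35) (1.04,-4.98) (2.78,-5.68) (4.18,-2.19) (3.15,2.79) (-0.08,3.58) (-4.10,1.14)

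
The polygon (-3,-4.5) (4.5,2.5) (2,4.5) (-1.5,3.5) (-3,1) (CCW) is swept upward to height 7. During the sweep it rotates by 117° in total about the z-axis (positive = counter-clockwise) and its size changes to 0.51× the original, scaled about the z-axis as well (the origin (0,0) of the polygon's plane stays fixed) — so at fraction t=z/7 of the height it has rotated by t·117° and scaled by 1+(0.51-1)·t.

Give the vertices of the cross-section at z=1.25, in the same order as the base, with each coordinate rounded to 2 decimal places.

t = z/height = 1.25/7 = 0.178571
s = 1 + (scale-1)·z/height = 1 + (0.51-1)·1.25/7 = 0.912500
θ = twist·z/height = 117°·1.25/7 = 20.8929° = 0.364649 rad
cos θ = 0.934249, sin θ = 0.356622 (intermediates below are computed at full precision and shown rounded to 5 d.p.)
v1: (-3,-4.5) → rotate → (-1.19795,-5.27398) → ×s → (-1.09313,-4.81251) → (-1.09,-4.81)
v2: (4.5,2.5) → rotate → (3.31257,3.94042) → ×s → (3.02272,3.59563) → (3.02,3.60)
v3: (2,4.5) → rotate → (0.26370,4.91736) → ×s → (0.24063,4.48709) → (0.24,4.49)
v4: (-1.5,3.5) → rotate → (-2.64955,2.73494) → ×s → (-2.41771,2.49563) → (-2.42,2.50)
v5: (-3,1) → rotate → (-3.15937,-0.13562) → ×s → (-2.88292,-0.12375) → (-2.88,-0.12)

Cross-section at z=1.25: (-1.09,-4.81) (3.02,3.60) (0.24,4.49) (-2.42,2.50) (-2.88,-0.12)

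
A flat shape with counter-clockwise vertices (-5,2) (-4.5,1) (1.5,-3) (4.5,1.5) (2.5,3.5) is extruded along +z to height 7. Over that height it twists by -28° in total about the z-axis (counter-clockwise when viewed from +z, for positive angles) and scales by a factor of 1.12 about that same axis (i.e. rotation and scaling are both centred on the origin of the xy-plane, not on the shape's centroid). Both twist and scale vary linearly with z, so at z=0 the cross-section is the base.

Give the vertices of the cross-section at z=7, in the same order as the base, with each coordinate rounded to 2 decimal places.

Cross-section at z=7: (-3.89,4.61) (-3.92,3.36) (-0.09,-3.76) (5.24,-0.88) (4.31,2.15)

t = z/height = 7/7 = 1
s = 1 + (scale-1)·z/height = 1 + (1.12-1)·7/7 = 1.120000
θ = twist·z/height = -28°·7/7 = -28.0000° = -0.488692 rad
cos θ = 0.882948, sin θ = -0.469472 (intermediates below are computed at full precision and shown rounded to 5 d.p.)
v1: (-5,2) → rotate → (-3.47579,4.11325) → ×s → (-3.89289,4.60684) → (-3.89,4.61)
v2: (-4.5,1) → rotate → (-3.50379,2.99557) → ×s → (-3.92425,3.35504) → (-3.92,3.36)
v3: (1.5,-3) → rotate → (-0.08399,-3.35305) → ×s → (-0.09407,-3.75542) → (-0.09,-3.76)
v4: (4.5,1.5) → rotate → (4.67747,-0.78820) → ×s → (5.23877,-0.88278) → (5.24,-0.88)
v5: (2.5,3.5) → rotate → (3.85052,1.91664) → ×s → (4.31258,2.14663) → (4.31,2.15)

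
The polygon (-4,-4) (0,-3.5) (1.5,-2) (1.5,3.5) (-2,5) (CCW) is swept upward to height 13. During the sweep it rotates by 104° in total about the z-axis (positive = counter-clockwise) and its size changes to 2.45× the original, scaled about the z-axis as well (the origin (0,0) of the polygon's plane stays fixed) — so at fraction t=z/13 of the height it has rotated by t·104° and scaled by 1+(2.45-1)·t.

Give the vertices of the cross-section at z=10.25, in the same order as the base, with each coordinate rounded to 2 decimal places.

Cross-section at z=10.25: (7.30,-9.68) (7.43,-1.04) (4.69,2.59) (-6.98,4.23) (-11.21,-2.75)

t = z/height = 10.25/13 = 0.788462
s = 1 + (scale-1)·z/height = 1 + (2.45-1)·10.25/13 = 2.143269
θ = twist·z/height = 104°·10.25/13 = 82.0000° = 1.431170 rad
cos θ = 0.139173, sin θ = 0.990268 (intermediates below are computed at full precision and shown rounded to 5 d.p.)
v1: (-4,-4) → rotate → (3.40438,-4.51776) → ×s → (7.29650,-9.68279) → (7.30,-9.68)
v2: (0,-3.5) → rotate → (3.46594,-0.48711) → ×s → (7.42844,-1.04400) → (7.43,-1.04)
v3: (1.5,-2) → rotate → (2.18930,1.20706) → ×s → (4.69225,2.58705) → (4.69,2.59)
v4: (1.5,3.5) → rotate → (-3.25718,1.97251) → ×s → (-6.98101,4.22762) → (-6.98,4.23)
v5: (-2,5) → rotate → (-5.22969,-1.28467) → ×s → (-11.20863,-2.75340) → (-11.21,-2.75)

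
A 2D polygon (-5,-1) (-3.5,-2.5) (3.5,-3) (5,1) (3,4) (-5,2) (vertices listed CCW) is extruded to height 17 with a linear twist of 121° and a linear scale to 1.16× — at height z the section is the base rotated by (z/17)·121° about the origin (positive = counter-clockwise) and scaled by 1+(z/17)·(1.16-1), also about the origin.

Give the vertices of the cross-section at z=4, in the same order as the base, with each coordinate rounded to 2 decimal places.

t = z/height = 4/17 = 0.235294
s = 1 + (scale-1)·z/height = 1 + (1.16-1)·4/17 = 1.037647
θ = twist·z/height = 121°·4/17 = 28.4706° = 0.496906 rad
cos θ = 0.879062, sin θ = 0.476708 (intermediates below are computed at full precision and shown rounded to 5 d.p.)
v1: (-5,-1) → rotate → (-3.91860,-3.26260) → ×s → (-4.06613,-3.38543) → (-4.07,-3.39)
v2: (-3.5,-2.5) → rotate → (-1.88495,-3.86613) → ×s → (-1.95591,-4.01168) → (-1.96,-4.01)
v3: (3.5,-3) → rotate → (4.50684,-0.96871) → ×s → (4.67651,-1.00518) → (4.68,-1.01)
v4: (5,1) → rotate → (3.91860,3.26260) → ×s → (4.06613,3.38543) → (4.07,3.39)
v5: (3,4) → rotate → (0.73036,4.94637) → ×s → (0.75785,5.13259) → (0.76,5.13)
v6: (-5,2) → rotate → (-5.34872,-0.62541) → ×s → (-5.55009,-0.64896) → (-5.55,-0.65)

Cross-section at z=4: (-4.07,-3.39) (-1.96,-4.01) (4.68,-1.01) (4.07,3.39) (0.76,5.13) (-5.55,-0.65)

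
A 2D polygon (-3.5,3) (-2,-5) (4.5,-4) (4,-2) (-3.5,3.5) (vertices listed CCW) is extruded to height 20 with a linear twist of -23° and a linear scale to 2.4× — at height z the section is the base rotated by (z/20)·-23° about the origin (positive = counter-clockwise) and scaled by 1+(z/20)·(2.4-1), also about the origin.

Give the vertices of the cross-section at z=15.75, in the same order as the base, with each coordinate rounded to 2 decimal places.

Cross-section at z=15.75: (-5.03,8.28) (-7.26,-8.68) (6.38,-10.93) (6.69,-6.61) (-4.71,9.28)

t = z/height = 15.75/20 = 0.7875
s = 1 + (scale-1)·z/height = 1 + (2.4-1)·15.75/20 = 2.102500
θ = twist·z/height = -23°·15.75/20 = -18.1125° = -0.316123 rad
cos θ = 0.950448, sin θ = -0.310884 (intermediates below are computed at full precision and shown rounded to 5 d.p.)
v1: (-3.5,3) → rotate → (-2.39392,3.93944) → ×s → (-5.03321,8.28267) → (-5.03,8.28)
v2: (-2,-5) → rotate → (-3.45531,-4.13047) → ×s → (-7.26480,-8.68432) → (-7.26,-8.68)
v3: (4.5,-4) → rotate → (3.03348,-5.20077) → ×s → (6.37789,-10.93462) → (6.38,-10.93)
v4: (4,-2) → rotate → (3.18002,-3.14443) → ×s → (6.68600,-6.61117) → (6.69,-6.61)
v5: (-3.5,3.5) → rotate → (-2.23847,4.41466) → ×s → (-4.70639,9.28182) → (-4.71,9.28)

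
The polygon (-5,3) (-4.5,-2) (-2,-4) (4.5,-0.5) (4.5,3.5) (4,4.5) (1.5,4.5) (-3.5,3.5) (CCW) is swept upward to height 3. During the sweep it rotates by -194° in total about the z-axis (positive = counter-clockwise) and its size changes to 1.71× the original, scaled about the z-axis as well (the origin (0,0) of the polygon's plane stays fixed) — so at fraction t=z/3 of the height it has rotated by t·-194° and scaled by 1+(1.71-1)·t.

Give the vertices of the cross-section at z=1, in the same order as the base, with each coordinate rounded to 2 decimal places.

Cross-section at z=1: (0.71,7.18) (-4.62,3.97) (-5.53,0.12) (1.82,-5.29) (6.29,-3.18) (7.15,-2.09) (5.82,0.70) (2.06,5.76)

t = z/height = 1/3 = 0.333333
s = 1 + (scale-1)·z/height = 1 + (1.71-1)·1/3 = 1.236667
θ = twist·z/height = -194°·1/3 = -64.6667° = -1.128646 rad
cos θ = 0.427884, sin θ = -0.903834 (intermediates below are computed at full precision and shown rounded to 5 d.p.)
v1: (-5,3) → rotate → (0.57208,5.80282) → ×s → (0.70748,7.17615) → (0.71,7.18)
v2: (-4.5,-2) → rotate → (-3.73314,3.21148) → ×s → (-4.61666,3.97154) → (-4.62,3.97)
v3: (-2,-4) → rotate → (-4.47110,0.09613) → ×s → (-5.52926,0.11888) → (-5.53,0.12)
v4: (4.5,-0.5) → rotate → (1.47356,-4.28119) → ×s → (1.82230,-5.29441) → (1.82,-5.29)
v5: (4.5,3.5) → rotate → (5.08890,-2.56966) → ×s → (6.29327,-3.17781) → (6.29,-3.18)
v6: (4,4.5) → rotate → (5.77879,-1.68986) → ×s → (7.14643,-2.08979) → (7.15,-2.09)
v7: (1.5,4.5) → rotate → (4.70908,0.56973) → ×s → (5.82356,0.70456) → (5.82,0.70)
v8: (-3.5,3.5) → rotate → (1.66583,4.66101) → ×s → (2.06007,5.76412) → (2.06,5.76)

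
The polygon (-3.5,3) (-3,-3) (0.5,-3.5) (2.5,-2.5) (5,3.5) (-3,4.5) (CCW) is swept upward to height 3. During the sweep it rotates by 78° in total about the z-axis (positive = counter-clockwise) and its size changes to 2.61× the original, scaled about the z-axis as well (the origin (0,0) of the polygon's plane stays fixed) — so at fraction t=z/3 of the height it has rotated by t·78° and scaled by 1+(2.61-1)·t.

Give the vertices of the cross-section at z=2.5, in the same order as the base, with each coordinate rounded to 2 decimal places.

Cross-section at z=2.5: (-9.83,-4.46) (3.40,-9.34) (7.92,-2.40) (7.78,2.83) (-2.48,14.08) (-12.52,-1.91)

t = z/height = 2.5/3 = 0.833333
s = 1 + (scale-1)·z/height = 1 + (2.61-1)·2.5/3 = 2.341667
θ = twist·z/height = 78°·2.5/3 = 65.0000° = 1.134464 rad
cos θ = 0.422618, sin θ = 0.906308 (intermediates below are computed at full precision and shown rounded to 5 d.p.)
v1: (-3.5,3) → rotate → (-4.19809,-1.90422) → ×s → (-9.83052,-4.45905) → (-9.83,-4.46)
v2: (-3,-3) → rotate → (1.45107,-3.98678) → ×s → (3.39792,-9.33571) → (3.40,-9.34)
v3: (0.5,-3.5) → rotate → (3.38339,-1.02601) → ×s → (7.92276,-2.40257) → (7.92,-2.40)
v4: (2.5,-2.5) → rotate → (3.32232,1.20922) → ×s → (7.77975,2.83160) → (7.78,2.83)
v5: (5,3.5) → rotate → (-1.05899,6.01070) → ×s → (-2.47979,14.07506) → (-2.48,14.08)
v6: (-3,4.5) → rotate → (-5.34624,-0.81714) → ×s → (-12.51911,-1.91347) → (-12.52,-1.91)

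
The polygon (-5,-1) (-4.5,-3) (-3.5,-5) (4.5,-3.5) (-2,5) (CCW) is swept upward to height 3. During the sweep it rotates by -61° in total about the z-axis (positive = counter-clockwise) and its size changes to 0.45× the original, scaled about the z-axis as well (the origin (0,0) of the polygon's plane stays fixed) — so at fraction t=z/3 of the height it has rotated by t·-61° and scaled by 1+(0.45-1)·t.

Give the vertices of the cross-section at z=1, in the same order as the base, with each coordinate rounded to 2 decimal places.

t = z/height = 1/3 = 0.333333
s = 1 + (scale-1)·z/height = 1 + (0.45-1)·1/3 = 0.816667
θ = twist·z/height = -61°·1/3 = -20.3333° = -0.354884 rad
cos θ = 0.937687, sin θ = -0.347481 (intermediates below are computed at full precision and shown rounded to 5 d.p.)
v1: (-5,-1) → rotate → (-5.03592,0.79972) → ×s → (-4.11266,0.65310) → (-4.11,0.65)
v2: (-4.5,-3) → rotate → (-5.26203,-1.24940) → ×s → (-4.29733,-1.02034) → (-4.30,-1.02)
v3: (-3.5,-5) → rotate → (-5.01931,-3.47225) → ×s → (-4.09910,-2.83567) → (-4.10,-2.84)
v4: (4.5,-3.5) → rotate → (3.00341,-4.84557) → ×s → (2.45278,-3.95722) → (2.45,-3.96)
v5: (-2,5) → rotate → (-0.13797,5.38340) → ×s → (-0.11267,4.39644) → (-0.11,4.40)

Cross-section at z=1: (-4.11,0.65) (-4.30,-1.02) (-4.10,-2.84) (2.45,-3.96) (-0.11,4.40)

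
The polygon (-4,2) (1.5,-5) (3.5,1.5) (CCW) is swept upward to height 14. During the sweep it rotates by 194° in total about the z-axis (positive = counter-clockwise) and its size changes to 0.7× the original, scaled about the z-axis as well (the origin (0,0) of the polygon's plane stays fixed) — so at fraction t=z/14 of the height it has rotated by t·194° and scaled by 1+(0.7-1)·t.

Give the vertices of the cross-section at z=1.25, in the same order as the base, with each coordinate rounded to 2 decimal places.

Cross-section at z=1.25: (-4.30,0.70) (2.84,-4.21) (2.82,2.41)

t = z/height = 1.25/14 = 0.0892857
s = 1 + (scale-1)·z/height = 1 + (0.7-1)·1.25/14 = 0.973214
θ = twist·z/height = 194°·1.25/14 = 17.3214° = 0.302316 rad
cos θ = 0.954650, sin θ = 0.297732 (intermediates below are computed at full precision and shown rounded to 5 d.p.)
v1: (-4,2) → rotate → (-4.41406,0.71837) → ×s → (-4.29583,0.69913) → (-4.30,0.70)
v2: (1.5,-5) → rotate → (2.92063,-4.32665) → ×s → (2.84240,-4.21076) → (2.84,-4.21)
v3: (3.5,1.5) → rotate → (2.89468,2.47404) → ×s → (2.81714,2.40777) → (2.82,2.41)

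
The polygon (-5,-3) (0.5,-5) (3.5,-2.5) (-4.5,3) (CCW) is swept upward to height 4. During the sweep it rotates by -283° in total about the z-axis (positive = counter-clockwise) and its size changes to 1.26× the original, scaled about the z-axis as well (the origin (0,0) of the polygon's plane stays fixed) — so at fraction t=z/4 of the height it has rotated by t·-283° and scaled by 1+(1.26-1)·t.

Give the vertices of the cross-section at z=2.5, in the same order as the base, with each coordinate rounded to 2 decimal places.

t = z/height = 2.5/4 = 0.625
s = 1 + (scale-1)·z/height = 1 + (1.26-1)·2.5/4 = 1.162500
θ = twist·z/height = -283°·2.5/4 = -176.8750° = -3.087051 rad
cos θ = -0.998513, sin θ = -0.054515 (intermediates below are computed at full precision and shown rounded to 5 d.p.)
v1: (-5,-3) → rotate → (4.82902,3.26811) → ×s → (5.61374,3.79918) → (5.61,3.80)
v2: (0.5,-5) → rotate → (-0.77183,4.96531) → ×s → (-0.89725,5.77217) → (-0.90,5.77)
v3: (3.5,-2.5) → rotate → (-3.63108,2.30548) → ×s → (-4.22113,2.68012) → (-4.22,2.68)
v4: (-4.5,3) → rotate → (4.65685,-2.75022) → ×s → (5.41359,-3.19714) → (5.41,-3.20)

Cross-section at z=2.5: (5.61,3.80) (-0.90,5.77) (-4.22,2.68) (5.41,-3.20)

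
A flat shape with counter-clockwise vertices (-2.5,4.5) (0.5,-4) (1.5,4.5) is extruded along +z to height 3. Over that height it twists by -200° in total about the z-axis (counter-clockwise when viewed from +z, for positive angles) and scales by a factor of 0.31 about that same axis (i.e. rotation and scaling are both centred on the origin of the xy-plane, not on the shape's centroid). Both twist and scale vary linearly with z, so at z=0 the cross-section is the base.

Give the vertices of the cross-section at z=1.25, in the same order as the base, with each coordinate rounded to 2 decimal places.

Cross-section at z=1.25: (2.98,2.14) (-2.79,-0.68) (3.31,-0.69)

t = z/height = 1.25/3 = 0.416667
s = 1 + (scale-1)·z/height = 1 + (0.31-1)·1.25/3 = 0.712500
θ = twist·z/height = -200°·1.25/3 = -83.3333° = -1.454441 rad
cos θ = 0.116093, sin θ = -0.993238 (intermediates below are computed at full precision and shown rounded to 5 d.p.)
v1: (-2.5,4.5) → rotate → (4.17934,3.00551) → ×s → (2.97778,2.14143) → (2.98,2.14)
v2: (0.5,-4) → rotate → (-3.91491,-0.96099) → ×s → (-2.78937,-0.68471) → (-2.79,-0.68)
v3: (1.5,4.5) → rotate → (4.64371,-0.96744) → ×s → (3.30864,-0.68930) → (3.31,-0.69)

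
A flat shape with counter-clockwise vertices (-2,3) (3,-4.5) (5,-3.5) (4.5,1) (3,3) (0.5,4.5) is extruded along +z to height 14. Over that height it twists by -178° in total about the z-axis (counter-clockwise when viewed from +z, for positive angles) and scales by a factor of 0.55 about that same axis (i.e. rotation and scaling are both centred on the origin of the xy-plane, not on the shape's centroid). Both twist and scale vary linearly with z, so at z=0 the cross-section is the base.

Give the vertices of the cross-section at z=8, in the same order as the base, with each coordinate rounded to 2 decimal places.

t = z/height = 8/14 = 0.571429
s = 1 + (scale-1)·z/height = 1 + (0.55-1)·8/14 = 0.742857
θ = twist·z/height = -178°·8/14 = -101.7143° = -1.775249 rad
cos θ = -0.203031, sin θ = -0.979172 (intermediates below are computed at full precision and shown rounded to 5 d.p.)
v1: (-2,3) → rotate → (3.34358,1.34925) → ×s → (2.48380,1.00230) → (2.48,1.00)
v2: (3,-4.5) → rotate → (-5.01537,-2.02388) → ×s → (-3.72570,-1.50345) → (-3.73,-1.50)
v3: (5,-3.5) → rotate → (-4.44226,-4.18525) → ×s → (-3.29996,-3.10904) → (-3.30,-3.11)
v4: (4.5,1) → rotate → (0.06553,-4.60931) → ×s → (0.04868,-3.42406) → (0.05,-3.42)
v5: (3,3) → rotate → (2.32842,-3.54661) → ×s → (1.72969,-2.63463) → (1.73,-2.63)
v6: (0.5,4.5) → rotate → (4.30476,-1.40323) → ×s → (3.19782,-1.04240) → (3.20,-1.04)

Cross-section at z=8: (2.48,1.00) (-3.73,-1.50) (-3.30,-3.11) (0.05,-3.42) (1.73,-2.63) (3.20,-1.04)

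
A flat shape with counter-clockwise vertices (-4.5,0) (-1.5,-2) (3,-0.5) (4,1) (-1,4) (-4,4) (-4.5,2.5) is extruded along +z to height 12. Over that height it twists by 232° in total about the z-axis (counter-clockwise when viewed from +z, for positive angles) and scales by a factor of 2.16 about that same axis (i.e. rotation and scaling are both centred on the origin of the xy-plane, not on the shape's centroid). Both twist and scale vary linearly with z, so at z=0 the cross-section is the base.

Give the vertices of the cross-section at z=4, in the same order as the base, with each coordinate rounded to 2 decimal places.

Cross-section at z=4: (-1.37,-6.09) (2.25,-2.64) (1.59,3.91) (-0.14,5.72) (-5.72,-0.14) (-6.63,-4.20) (-4.75,-5.33)

t = z/height = 4/12 = 0.333333
s = 1 + (scale-1)·z/height = 1 + (2.16-1)·4/12 = 1.386667
θ = twist·z/height = 232°·4/12 = 77.3333° = 1.349721 rad
cos θ = 0.219279, sin θ = 0.975662 (intermediates below are computed at full precision and shown rounded to 5 d.p.)
v1: (-4.5,0) → rotate → (-0.98675,-4.39048) → ×s → (-1.36830,-6.08813) → (-1.37,-6.09)
v2: (-1.5,-2) → rotate → (1.62241,-1.90205) → ×s → (2.24974,-2.63751) → (2.25,-2.64)
v3: (3,-0.5) → rotate → (1.14567,2.81735) → ×s → (1.58866,3.90672) → (1.59,3.91)
v4: (4,1) → rotate → (-0.09855,4.12193) → ×s → (-0.13665,5.71574) → (-0.14,5.72)
v5: (-1,4) → rotate → (-4.12193,-0.09855) → ×s → (-5.71574,-0.13665) → (-5.72,-0.14)
v6: (-4,4) → rotate → (-4.77976,-3.02553) → ×s → (-6.62794,-4.19541) → (-6.63,-4.20)
v7: (-4.5,2.5) → rotate → (-3.42591,-3.84228) → ×s → (-4.75059,-5.32797) → (-4.75,-5.33)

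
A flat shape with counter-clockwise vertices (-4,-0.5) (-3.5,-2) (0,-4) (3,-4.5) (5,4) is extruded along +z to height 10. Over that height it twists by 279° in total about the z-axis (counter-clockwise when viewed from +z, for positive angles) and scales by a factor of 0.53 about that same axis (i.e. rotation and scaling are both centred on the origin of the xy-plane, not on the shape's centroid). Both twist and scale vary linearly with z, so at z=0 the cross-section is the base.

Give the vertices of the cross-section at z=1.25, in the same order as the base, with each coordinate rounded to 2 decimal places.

t = z/height = 1.25/10 = 0.125
s = 1 + (scale-1)·z/height = 1 + (0.53-1)·1.25/10 = 0.941250
θ = twist·z/height = 279°·1.25/10 = 34.8750° = 0.608684 rad
cos θ = 0.820401, sin θ = 0.571788 (intermediates below are computed at full precision and shown rounded to 5 d.p.)
v1: (-4,-0.5) → rotate → (-2.99571,-2.69735) → ×s → (-2.81971,-2.53888) → (-2.82,-2.54)
v2: (-3.5,-2) → rotate → (-1.72783,-3.64206) → ×s → (-1.62632,-3.42809) → (-1.63,-3.43)
v3: (0,-4) → rotate → (2.28715,-3.28161) → ×s → (2.15278,-3.08881) → (2.15,-3.09)
v4: (3,-4.5) → rotate → (5.03425,-1.97644) → ×s → (4.73849,-1.86033) → (4.74,-1.86)
v5: (5,4) → rotate → (1.81486,6.14055) → ×s → (1.70823,5.77979) → (1.71,5.78)

Cross-section at z=1.25: (-2.82,-2.54) (-1.63,-3.43) (2.15,-3.09) (4.74,-1.86) (1.71,5.78)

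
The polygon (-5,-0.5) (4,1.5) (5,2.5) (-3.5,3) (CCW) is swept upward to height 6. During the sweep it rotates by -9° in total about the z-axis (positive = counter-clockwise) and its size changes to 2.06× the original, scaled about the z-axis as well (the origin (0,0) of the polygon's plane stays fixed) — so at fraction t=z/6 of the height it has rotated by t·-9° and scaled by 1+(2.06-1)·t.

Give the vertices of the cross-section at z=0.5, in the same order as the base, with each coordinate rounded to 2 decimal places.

t = z/height = 0.5/6 = 0.0833333
s = 1 + (scale-1)·z/height = 1 + (2.06-1)·0.5/6 = 1.088333
θ = twist·z/height = -9°·0.5/6 = -0.7500° = -0.013090 rad
cos θ = 0.999914, sin θ = -0.013090 (intermediates below are computed at full precision and shown rounded to 5 d.p.)
v1: (-5,-0.5) → rotate → (-5.00612,-0.43451) → ×s → (-5.44832,-0.47289) → (-5.45,-0.47)
v2: (4,1.5) → rotate → (4.01929,1.44751) → ×s → (4.37433,1.57538) → (4.37,1.58)
v3: (5,2.5) → rotate → (5.03230,2.43434) → ×s → (5.47682,2.64937) → (5.48,2.65)
v4: (-3.5,3) → rotate → (-3.46043,3.04556) → ×s → (-3.76610,3.31458) → (-3.77,3.31)

Cross-section at z=0.5: (-5.45,-0.47) (4.37,1.58) (5.48,2.65) (-3.77,3.31)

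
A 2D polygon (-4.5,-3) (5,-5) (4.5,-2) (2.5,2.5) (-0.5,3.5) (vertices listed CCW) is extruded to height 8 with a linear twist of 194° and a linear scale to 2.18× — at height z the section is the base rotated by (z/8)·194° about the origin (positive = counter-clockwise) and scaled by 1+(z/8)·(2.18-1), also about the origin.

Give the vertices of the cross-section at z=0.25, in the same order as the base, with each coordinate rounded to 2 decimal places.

t = z/height = 0.25/8 = 0.03125
s = 1 + (scale-1)·z/height = 1 + (2.18-1)·0.25/8 = 1.036875
θ = twist·z/height = 194°·0.25/8 = 6.0625° = 0.105811 rad
cos θ = 0.994407, sin θ = 0.105613 (intermediates below are computed at full precision and shown rounded to 5 d.p.)
v1: (-4.5,-3) → rotate → (-4.15799,-3.45848) → ×s → (-4.31132,-3.58601) → (-4.31,-3.59)
v2: (5,-5) → rotate → (5.50010,-4.44397) → ×s → (5.70292,-4.60784) → (5.70,-4.61)
v3: (4.5,-2) → rotate → (4.68606,-1.51355) → ×s → (4.85886,-1.56937) → (4.86,-1.57)
v4: (2.5,2.5) → rotate → (2.22199,2.75005) → ×s → (2.30392,2.85146) → (2.30,2.85)
v5: (-0.5,3.5) → rotate → (-0.86685,3.42762) → ×s → (-0.89882,3.55401) → (-0.90,3.55)

Cross-section at z=0.25: (-4.31,-3.59) (5.70,-4.61) (4.86,-1.57) (2.30,2.85) (-0.90,3.55)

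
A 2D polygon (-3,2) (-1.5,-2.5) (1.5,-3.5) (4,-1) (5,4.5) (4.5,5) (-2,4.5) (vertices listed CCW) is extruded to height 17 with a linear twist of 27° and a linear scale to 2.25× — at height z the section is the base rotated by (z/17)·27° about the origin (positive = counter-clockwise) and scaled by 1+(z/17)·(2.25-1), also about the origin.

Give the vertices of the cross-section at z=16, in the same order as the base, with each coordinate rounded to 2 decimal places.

t = z/height = 16/17 = 0.941176
s = 1 + (scale-1)·z/height = 1 + (2.25-1)·16/17 = 2.176471
θ = twist·z/height = 27°·16/17 = 25.4118° = 0.443519 rad
cos θ = 0.903247, sin θ = 0.429121 (intermediates below are computed at full precision and shown rounded to 5 d.p.)
v1: (-3,2) → rotate → (-3.56798,0.51913) → ×s → (-7.76561,1.12988) → (-7.77,1.13)
v2: (-1.5,-2.5) → rotate → (-0.28207,-2.90180) → ×s → (-0.61392,-6.31568) → (-0.61,-6.32)
v3: (1.5,-3.5) → rotate → (2.85679,-2.51768) → ×s → (6.21773,-5.47967) → (6.22,-5.48)
v4: (4,-1) → rotate → (4.04211,0.81324) → ×s → (8.79753,1.76998) → (8.80,1.77)
v5: (5,4.5) → rotate → (2.58519,6.21022) → ×s → (5.62660,13.51635) → (5.63,13.52)
v6: (4.5,5) → rotate → (1.91901,6.44728) → ×s → (4.17667,14.03231) → (4.18,14.03)
v7: (-2,4.5) → rotate → (-3.73754,3.20637) → ×s → (-8.13464,6.97857) → (-8.13,6.98)

Cross-section at z=16: (-7.77,1.13) (-0.61,-6.32) (6.22,-5.48) (8.80,1.77) (5.63,13.52) (4.18,14.03) (-8.13,6.98)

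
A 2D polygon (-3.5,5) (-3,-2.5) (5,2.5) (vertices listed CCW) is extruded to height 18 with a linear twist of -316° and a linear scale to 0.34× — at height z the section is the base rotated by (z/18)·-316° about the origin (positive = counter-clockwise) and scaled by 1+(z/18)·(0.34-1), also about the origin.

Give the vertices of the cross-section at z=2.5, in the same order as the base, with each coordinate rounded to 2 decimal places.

t = z/height = 2.5/18 = 0.138889
s = 1 + (scale-1)·z/height = 1 + (0.34-1)·2.5/18 = 0.908333
θ = twist·z/height = -316°·2.5/18 = -43.8889° = -0.766006 rad
cos θ = 0.720686, sin θ = -0.693262 (intermediates below are computed at full precision and shown rounded to 5 d.p.)
v1: (-3.5,5) → rotate → (0.94391,6.02985) → ×s → (0.85739,5.47711) → (0.86,5.48)
v2: (-3,-2.5) → rotate → (-3.89521,0.27807) → ×s → (-3.53815,0.25258) → (-3.54,0.25)
v3: (5,2.5) → rotate → (5.33658,-1.66460) → ×s → (4.84740,-1.51201) → (4.85,-1.51)

Cross-section at z=2.5: (0.86,5.48) (-3.54,0.25) (4.85,-1.51)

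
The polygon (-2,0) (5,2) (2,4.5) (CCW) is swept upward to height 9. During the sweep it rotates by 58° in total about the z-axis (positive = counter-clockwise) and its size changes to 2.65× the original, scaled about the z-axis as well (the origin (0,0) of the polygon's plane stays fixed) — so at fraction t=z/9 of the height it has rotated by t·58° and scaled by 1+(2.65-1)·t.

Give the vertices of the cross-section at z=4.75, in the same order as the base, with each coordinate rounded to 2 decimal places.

t = z/height = 4.75/9 = 0.527778
s = 1 + (scale-1)·z/height = 1 + (2.65-1)·4.75/9 = 1.870833
θ = twist·z/height = 58°·4.75/9 = 30.6111° = 0.534265 rad
cos θ = 0.860643, sin θ = 0.509208 (intermediates below are computed at full precision and shown rounded to 5 d.p.)
v1: (-2,0) → rotate → (-1.72129,-1.01842) → ×s → (-3.22024,-1.90529) → (-3.22,-1.91)
v2: (5,2) → rotate → (3.28480,4.26733) → ×s → (6.14531,7.98346) → (6.15,7.98)
v3: (2,4.5) → rotate → (-0.57015,4.89131) → ×s → (-1.06666,9.15083) → (-1.07,9.15)

Cross-section at z=4.75: (-3.22,-1.91) (6.15,7.98) (-1.07,9.15)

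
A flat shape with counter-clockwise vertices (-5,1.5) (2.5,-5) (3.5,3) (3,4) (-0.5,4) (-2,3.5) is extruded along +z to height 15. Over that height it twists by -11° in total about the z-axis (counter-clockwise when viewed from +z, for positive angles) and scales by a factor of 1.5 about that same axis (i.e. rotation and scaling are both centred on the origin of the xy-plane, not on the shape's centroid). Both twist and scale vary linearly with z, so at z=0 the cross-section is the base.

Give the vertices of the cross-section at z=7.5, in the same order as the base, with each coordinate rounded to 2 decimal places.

t = z/height = 7.5/15 = 0.5
s = 1 + (scale-1)·z/height = 1 + (1.5-1)·7.5/15 = 1.250000
θ = twist·z/height = -11°·7.5/15 = -5.5000° = -0.095993 rad
cos θ = 0.995396, sin θ = -0.095846 (intermediates below are computed at full precision and shown rounded to 5 d.p.)
v1: (-5,1.5) → rotate → (-4.83321,1.97232) → ×s → (-6.04152,2.46540) → (-6.04,2.47)
v2: (2.5,-5) → rotate → (2.00926,-5.21660) → ×s → (2.51158,-6.52074) → (2.51,-6.52)
v3: (3.5,3) → rotate → (3.77142,2.65073) → ×s → (4.71428,3.31341) → (4.71,3.31)
v4: (3,4) → rotate → (3.36957,3.69405) → ×s → (4.21196,4.61756) → (4.21,4.62)
v5: (-0.5,4) → rotate → (-0.11432,4.02951) → ×s → (-0.14289,5.03688) → (-0.14,5.04)
v6: (-2,3.5) → rotate → (-1.65533,3.67558) → ×s → (-2.06917,4.59447) → (-2.07,4.59)

Cross-section at z=7.5: (-6.04,2.47) (2.51,-6.52) (4.71,3.31) (4.21,4.62) (-0.14,5.04) (-2.07,4.59)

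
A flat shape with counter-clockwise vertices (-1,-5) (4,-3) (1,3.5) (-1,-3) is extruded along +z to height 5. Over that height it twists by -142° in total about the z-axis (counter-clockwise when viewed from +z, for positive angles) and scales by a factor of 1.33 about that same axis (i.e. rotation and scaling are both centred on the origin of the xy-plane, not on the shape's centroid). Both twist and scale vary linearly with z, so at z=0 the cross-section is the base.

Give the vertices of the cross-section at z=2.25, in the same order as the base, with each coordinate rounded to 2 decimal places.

t = z/height = 2.25/5 = 0.45
s = 1 + (scale-1)·z/height = 1 + (1.33-1)·2.25/5 = 1.148500
θ = twist·z/height = -142°·2.25/5 = -63.9000° = -1.115265 rad
cos θ = 0.439939, sin θ = -0.898028 (intermediates below are computed at full precision and shown rounded to 5 d.p.)
v1: (-1,-5) → rotate → (-4.93008,-1.30167) → ×s → (-5.66219,-1.49497) → (-5.66,-1.49)
v2: (4,-3) → rotate → (-0.93433,-4.91193) → ×s → (-1.07307,-5.64135) → (-1.07,-5.64)
v3: (1,3.5) → rotate → (3.58304,0.64176) → ×s → (4.11512,0.73706) → (4.12,0.74)
v4: (-1,-3) → rotate → (-3.13402,-0.42179) → ×s → (-3.59942,-0.48443) → (-3.60,-0.48)

Cross-section at z=2.25: (-5.66,-1.49) (-1.07,-5.64) (4.12,0.74) (-3.60,-0.48)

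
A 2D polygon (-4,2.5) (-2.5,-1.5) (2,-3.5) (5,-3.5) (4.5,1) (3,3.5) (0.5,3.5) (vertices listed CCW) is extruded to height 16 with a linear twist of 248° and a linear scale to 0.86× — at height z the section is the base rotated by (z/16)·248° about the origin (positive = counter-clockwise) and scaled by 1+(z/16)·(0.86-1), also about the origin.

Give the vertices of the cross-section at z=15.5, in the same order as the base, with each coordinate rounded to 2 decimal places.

t = z/height = 15.5/16 = 0.96875
s = 1 + (scale-1)·z/height = 1 + (0.86-1)·15.5/16 = 0.864375
θ = twist·z/height = 248°·15.5/16 = 240.2500° = 4.193154 rad
cos θ = -0.496217, sin θ = -0.868199 (intermediates below are computed at full precision and shown rounded to 5 d.p.)
v1: (-4,2.5) → rotate → (4.15536,2.23225) → ×s → (3.59179,1.92950) → (3.59,1.93)
v2: (-2.5,-1.5) → rotate → (-0.06176,2.91482) → ×s → (-0.05338,2.51950) → (-0.05,2.52)
v3: (2,-3.5) → rotate → (-4.03113,0.00036) → ×s → (-3.48441,0.00031) → (-3.48,0.00)
v4: (5,-3.5) → rotate → (-5.51978,-2.60424) → ×s → (-4.77116,-2.25104) → (-4.77,-2.25)
v5: (4.5,1) → rotate → (-1.36478,-4.40311) → ×s → (-1.17968,-3.80594) → (-1.18,-3.81)
v6: (3,3.5) → rotate → (1.55005,-4.34135) → ×s → (1.33982,-3.75256) → (1.34,-3.75)
v7: (0.5,3.5) → rotate → (2.79059,-2.17086) → ×s → (2.41211,-1.87643) → (2.41,-1.88)

Cross-section at z=15.5: (3.59,1.93) (-0.05,2.52) (-3.48,0.00) (-4.77,-2.25) (-1.18,-3.81) (1.34,-3.75) (2.41,-1.88)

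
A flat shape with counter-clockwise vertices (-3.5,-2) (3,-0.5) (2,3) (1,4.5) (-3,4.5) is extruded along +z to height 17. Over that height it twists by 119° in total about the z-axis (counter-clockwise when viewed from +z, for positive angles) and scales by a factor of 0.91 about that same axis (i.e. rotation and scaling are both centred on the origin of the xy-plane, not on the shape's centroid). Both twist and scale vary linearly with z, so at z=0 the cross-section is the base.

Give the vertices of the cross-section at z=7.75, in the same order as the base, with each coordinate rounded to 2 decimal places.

Cross-section at z=7.75: (-0.40,-3.84) (2.07,2.05) (-1.21,3.24) (-2.94,3.30) (-5.18,0.19)

t = z/height = 7.75/17 = 0.455882
s = 1 + (scale-1)·z/height = 1 + (0.91-1)·7.75/17 = 0.958971
θ = twist·z/height = 119°·7.75/17 = 54.2500° = 0.946841 rad
cos θ = 0.584250, sin θ = 0.811574 (intermediates below are computed at full precision and shown rounded to 5 d.p.)
v1: (-3.5,-2) → rotate → (-0.42173,-4.00901) → ×s → (-0.40442,-3.84452) → (-0.40,-3.84)
v2: (3,-0.5) → rotate → (2.15854,2.14260) → ×s → (2.06997,2.05469) → (2.07,2.05)
v3: (2,3) → rotate → (-1.26622,3.37590) → ×s → (-1.21427,3.23739) → (-1.21,3.24)
v4: (1,4.5) → rotate → (-3.06783,3.44070) → ×s → (-2.94196,3.29953) → (-2.94,3.30)
v5: (-3,4.5) → rotate → (-5.40483,0.19440) → ×s → (-5.18307,0.18643) → (-5.18,0.19)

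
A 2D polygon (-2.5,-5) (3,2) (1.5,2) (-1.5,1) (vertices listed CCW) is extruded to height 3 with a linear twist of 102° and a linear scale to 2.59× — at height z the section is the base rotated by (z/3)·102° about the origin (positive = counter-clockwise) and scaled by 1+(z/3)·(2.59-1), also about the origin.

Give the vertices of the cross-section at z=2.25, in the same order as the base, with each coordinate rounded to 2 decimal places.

t = z/height = 2.25/3 = 0.75
s = 1 + (scale-1)·z/height = 1 + (2.59-1)·2.25/3 = 2.192500
θ = twist·z/height = 102°·2.25/3 = 76.5000° = 1.335177 rad
cos θ = 0.233445, sin θ = 0.972370 (intermediates below are computed at full precision and shown rounded to 5 d.p.)
v1: (-2.5,-5) → rotate → (4.27824,-3.59815) → ×s → (9.38003,-7.88895) → (9.38,-7.89)
v2: (3,2) → rotate → (-1.24440,3.38400) → ×s → (-2.72836,7.41942) → (-2.73,7.42)
v3: (1.5,2) → rotate → (-1.59457,1.92545) → ×s → (-3.49610,4.22154) → (-3.50,4.22)
v4: (-1.5,1) → rotate → (-1.32254,-1.22511) → ×s → (-2.89966,-2.68605) → (-2.90,-2.69)

Cross-section at z=2.25: (9.38,-7.89) (-2.73,7.42) (-3.50,4.22) (-2.90,-2.69)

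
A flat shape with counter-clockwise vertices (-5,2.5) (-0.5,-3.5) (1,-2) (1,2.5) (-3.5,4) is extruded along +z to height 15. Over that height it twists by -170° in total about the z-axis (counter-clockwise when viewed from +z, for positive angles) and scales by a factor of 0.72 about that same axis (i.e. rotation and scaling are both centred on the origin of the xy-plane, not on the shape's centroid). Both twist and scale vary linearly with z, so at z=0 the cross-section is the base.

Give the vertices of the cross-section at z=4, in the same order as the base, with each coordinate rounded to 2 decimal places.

Cross-section at z=4: (-1.61,4.92) (-2.63,-1.95) (-0.67,-1.96) (2.30,0.97) (0.36,4.91)

t = z/height = 4/15 = 0.266667
s = 1 + (scale-1)·z/height = 1 + (0.72-1)·4/15 = 0.925333
θ = twist·z/height = -170°·4/15 = -45.3333° = -0.791216 rad
cos θ = 0.702981, sin θ = -0.711209 (intermediates below are computed at full precision and shown rounded to 5 d.p.)
v1: (-5,2.5) → rotate → (-1.73688,5.31350) → ×s → (-1.60720,4.91675) → (-1.61,4.92)
v2: (-0.5,-3.5) → rotate → (-2.84072,-2.10483) → ×s → (-2.62861,-1.94767) → (-2.63,-1.95)
v3: (1,-2) → rotate → (-0.71944,-2.11717) → ×s → (-0.66572,-1.95909) → (-0.67,-1.96)
v4: (1,2.5) → rotate → (2.48100,1.04624) → ×s → (2.29575,0.96812) → (2.30,0.97)
v5: (-3.5,4) → rotate → (0.38440,5.30115) → ×s → (0.35570,4.90533) → (0.36,4.91)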